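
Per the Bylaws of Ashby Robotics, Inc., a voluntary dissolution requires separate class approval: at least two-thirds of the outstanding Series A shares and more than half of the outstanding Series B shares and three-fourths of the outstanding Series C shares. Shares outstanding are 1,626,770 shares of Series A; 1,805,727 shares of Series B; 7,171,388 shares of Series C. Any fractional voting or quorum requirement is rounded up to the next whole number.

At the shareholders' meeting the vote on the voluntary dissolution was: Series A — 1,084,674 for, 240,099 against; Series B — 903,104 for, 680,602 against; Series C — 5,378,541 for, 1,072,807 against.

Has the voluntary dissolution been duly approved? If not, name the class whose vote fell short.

Series A: 2/3 of 1626770 = 1084513.33, rounded up to 1084514; 1,084,514 required, 1,084,674 in favor — approved.
Series B: a majority of 1805727 is 902864; 902,864 required, 903,104 in favor — approved.
Series C: 3/4 of 7171388 = 5378541; 5,378,541 required, 5,378,541 in favor — approved.

Approved — every class gave the required vote.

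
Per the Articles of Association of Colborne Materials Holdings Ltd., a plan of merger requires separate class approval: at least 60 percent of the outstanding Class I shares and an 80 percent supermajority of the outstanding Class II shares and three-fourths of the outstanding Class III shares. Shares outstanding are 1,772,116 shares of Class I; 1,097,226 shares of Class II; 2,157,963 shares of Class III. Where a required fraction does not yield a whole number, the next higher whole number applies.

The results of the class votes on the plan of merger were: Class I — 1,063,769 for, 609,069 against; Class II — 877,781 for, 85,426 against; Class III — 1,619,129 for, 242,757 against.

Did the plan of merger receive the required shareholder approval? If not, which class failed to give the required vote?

Approved — every class gave the required vote.

Class I: 3/5 of 1772116 = 1063269.60, rounded up to 1063270; 1,063,270 required, 1,063,769 in favor — approved.
Class II: 4/5 of 1097226 = 877780.80, rounded up to 877781; 877,781 required, 877,781 in favor — approved.
Class III: 3/4 of 2157963 = 1618472.25, rounded up to 1618473; 1,618,473 required, 1,619,129 in favor — approved.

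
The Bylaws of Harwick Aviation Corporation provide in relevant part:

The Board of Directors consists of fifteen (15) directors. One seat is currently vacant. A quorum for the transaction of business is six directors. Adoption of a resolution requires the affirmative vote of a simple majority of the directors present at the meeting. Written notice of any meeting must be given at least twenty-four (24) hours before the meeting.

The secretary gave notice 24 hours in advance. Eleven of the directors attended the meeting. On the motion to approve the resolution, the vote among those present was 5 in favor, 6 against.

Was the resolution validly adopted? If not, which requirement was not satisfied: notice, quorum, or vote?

Invalid — vote requirement not satisfied.

Notice: 24 hours given; 24 required (24 ≥ 24). Satisfied.
Quorum: 11 present; quorum is 6. Satisfied.
Vote: the resolution requires a majority of the directors present (11). A majority of 11 is 6, so 6 affirmative votes are needed; 5 voted in favor. Not satisfied.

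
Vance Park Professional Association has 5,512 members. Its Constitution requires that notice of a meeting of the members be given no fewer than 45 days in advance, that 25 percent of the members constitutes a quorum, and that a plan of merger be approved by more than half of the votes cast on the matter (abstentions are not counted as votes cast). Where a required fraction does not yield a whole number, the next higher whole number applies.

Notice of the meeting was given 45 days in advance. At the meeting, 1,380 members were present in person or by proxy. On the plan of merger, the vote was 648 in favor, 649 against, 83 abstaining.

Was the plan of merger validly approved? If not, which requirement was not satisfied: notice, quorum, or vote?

Notice: 45 days given; 45 required. Satisfied.
Quorum: 25% of 5,512 = 1,378; 1,380 present. Satisfied.
Vote: requires a majority of the votes cast (1,380 − 83 abstaining = 1,297); a majority of 1297 is 649, so 649 needed; 648 in favor. Not satisfied.

Invalid — vote requirement not satisfied.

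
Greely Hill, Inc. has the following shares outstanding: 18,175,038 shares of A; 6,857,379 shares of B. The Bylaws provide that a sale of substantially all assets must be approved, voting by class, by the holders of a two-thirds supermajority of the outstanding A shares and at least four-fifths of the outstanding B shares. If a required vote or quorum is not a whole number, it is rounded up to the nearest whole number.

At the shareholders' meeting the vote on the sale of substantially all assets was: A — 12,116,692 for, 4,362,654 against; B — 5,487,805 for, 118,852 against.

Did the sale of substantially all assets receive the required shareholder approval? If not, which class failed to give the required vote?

Approved — every class gave the required vote.

A: 2/3 of 18175038 = 12116692; 12,116,692 required, 12,116,692 in favor — approved.
B: 4/5 of 6857379 = 5485903.20, rounded up to 5485904; 5,485,904 required, 5,487,805 in favor — approved.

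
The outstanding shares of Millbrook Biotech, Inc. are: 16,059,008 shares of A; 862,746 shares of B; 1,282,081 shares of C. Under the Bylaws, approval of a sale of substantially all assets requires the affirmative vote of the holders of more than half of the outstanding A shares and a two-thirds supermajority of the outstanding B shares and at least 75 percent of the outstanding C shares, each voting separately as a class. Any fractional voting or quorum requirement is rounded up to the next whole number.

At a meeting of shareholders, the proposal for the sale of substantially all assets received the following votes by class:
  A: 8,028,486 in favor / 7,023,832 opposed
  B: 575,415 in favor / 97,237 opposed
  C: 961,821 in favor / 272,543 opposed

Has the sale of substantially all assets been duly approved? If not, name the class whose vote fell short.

A: a majority of 16059008 is 8029505; 8,029,505 required, 8,028,486 in favor — not approved.
B: 2/3 of 862746 = 575164; 575,164 required, 575,415 in favor — approved.
C: 3/4 of 1282081 = 961560.75, rounded up to 961561; 961,561 required, 961,821 in favor — approved.

Not approved — the A shares did not give the required vote.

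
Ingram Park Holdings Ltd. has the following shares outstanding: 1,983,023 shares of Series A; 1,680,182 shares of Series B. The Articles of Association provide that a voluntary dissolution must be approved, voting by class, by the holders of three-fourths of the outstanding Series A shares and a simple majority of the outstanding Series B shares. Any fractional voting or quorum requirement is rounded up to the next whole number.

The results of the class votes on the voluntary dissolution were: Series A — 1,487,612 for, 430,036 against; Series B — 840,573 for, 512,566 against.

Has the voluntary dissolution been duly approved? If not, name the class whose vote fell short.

Approved — every class gave the required vote.

Series A: 3/4 of 1983023 = 1487267.25, rounded up to 1487268; 1,487,268 required, 1,487,612 in favor — approved.
Series B: a majority of 1680182 is 840092; 840,092 required, 840,573 in favor — approved.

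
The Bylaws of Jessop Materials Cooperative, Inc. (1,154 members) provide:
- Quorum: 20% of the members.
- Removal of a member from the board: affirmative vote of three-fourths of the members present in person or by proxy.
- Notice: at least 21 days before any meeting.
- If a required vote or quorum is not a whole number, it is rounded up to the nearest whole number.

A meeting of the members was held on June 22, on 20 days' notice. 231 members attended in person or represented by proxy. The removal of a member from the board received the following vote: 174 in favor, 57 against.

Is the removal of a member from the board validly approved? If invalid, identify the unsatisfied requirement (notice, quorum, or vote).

Invalid — notice requirement not satisfied.

Notice: 20 days given; 21 required. Not satisfied.
Quorum: 20% of 1,154 = 230.80, rounded up to 231; 231 present. Satisfied.
Vote: requires three-fourths of those present (231); 3/4 of 231 = 173.25, rounded up to 174, so 174 needed; 174 in favor. Satisfied.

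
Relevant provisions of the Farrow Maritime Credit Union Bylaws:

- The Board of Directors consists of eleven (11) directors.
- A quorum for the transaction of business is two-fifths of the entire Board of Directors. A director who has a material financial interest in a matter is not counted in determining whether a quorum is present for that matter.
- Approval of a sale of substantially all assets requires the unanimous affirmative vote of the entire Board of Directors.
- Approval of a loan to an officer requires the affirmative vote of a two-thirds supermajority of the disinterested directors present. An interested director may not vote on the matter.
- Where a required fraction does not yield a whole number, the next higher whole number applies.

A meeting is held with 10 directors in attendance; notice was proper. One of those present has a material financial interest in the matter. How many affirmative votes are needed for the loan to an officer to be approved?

6

The loan to an officer requires two-thirds of the disinterested directors present (10 − 1 = 9).
2/3 of 9 = 6.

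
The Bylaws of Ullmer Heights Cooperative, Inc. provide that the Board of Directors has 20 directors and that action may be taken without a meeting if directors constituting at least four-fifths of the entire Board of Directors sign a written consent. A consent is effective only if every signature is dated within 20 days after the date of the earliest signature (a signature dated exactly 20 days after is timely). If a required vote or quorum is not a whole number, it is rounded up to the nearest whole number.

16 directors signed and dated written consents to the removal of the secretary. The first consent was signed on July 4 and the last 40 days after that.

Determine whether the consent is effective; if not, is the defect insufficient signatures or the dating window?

Signatures required: at least four-fifths of 20 — 4/5 of 20 = 16, so 16 needed; 16 signed. Sufficient.
Dating window: the latest signature is 40 days after the earliest; the limit is 20 days. Outside the window.

Not effective — dating-window requirement not satisfied.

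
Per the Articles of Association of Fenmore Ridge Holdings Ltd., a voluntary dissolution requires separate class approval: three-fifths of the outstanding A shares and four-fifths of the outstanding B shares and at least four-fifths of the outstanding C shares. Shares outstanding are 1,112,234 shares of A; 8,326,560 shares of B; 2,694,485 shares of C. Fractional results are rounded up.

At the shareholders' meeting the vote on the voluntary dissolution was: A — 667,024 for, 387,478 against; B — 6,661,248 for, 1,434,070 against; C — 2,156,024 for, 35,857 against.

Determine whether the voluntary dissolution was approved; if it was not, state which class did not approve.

A: 3/5 of 1112234 = 667340.40, rounded up to 667341; 667,341 required, 667,024 in favor — not approved.
B: 4/5 of 8326560 = 6661248; 6,661,248 required, 6,661,248 in favor — approved.
C: 4/5 of 2694485 = 2155588; 2,155,588 required, 2,156,024 in favor — approved.

Not approved — the A shares did not give the required vote.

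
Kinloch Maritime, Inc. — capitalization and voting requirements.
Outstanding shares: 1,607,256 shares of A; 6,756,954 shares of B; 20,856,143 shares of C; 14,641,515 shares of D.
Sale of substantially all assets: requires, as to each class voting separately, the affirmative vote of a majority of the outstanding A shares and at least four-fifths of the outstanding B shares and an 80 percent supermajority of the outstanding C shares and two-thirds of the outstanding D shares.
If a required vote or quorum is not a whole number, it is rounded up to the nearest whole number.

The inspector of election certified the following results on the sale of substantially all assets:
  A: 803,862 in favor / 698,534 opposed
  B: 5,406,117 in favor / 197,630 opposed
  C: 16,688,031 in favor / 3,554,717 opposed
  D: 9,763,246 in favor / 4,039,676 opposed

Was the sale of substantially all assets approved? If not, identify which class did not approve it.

A: a majority of 1607256 is 803629; 803,629 required, 803,862 in favor — approved.
B: 4/5 of 6756954 = 5405563.20, rounded up to 5405564; 5,405,564 required, 5,406,117 in favor — approved.
C: 4/5 of 20856143 = 16684914.40, rounded up to 16684915; 16,684,915 required, 16,688,031 in favor — approved.
D: 2/3 of 14641515 = 9761010; 9,761,010 required, 9,763,246 in favor — approved.

Approved — every class gave the required vote.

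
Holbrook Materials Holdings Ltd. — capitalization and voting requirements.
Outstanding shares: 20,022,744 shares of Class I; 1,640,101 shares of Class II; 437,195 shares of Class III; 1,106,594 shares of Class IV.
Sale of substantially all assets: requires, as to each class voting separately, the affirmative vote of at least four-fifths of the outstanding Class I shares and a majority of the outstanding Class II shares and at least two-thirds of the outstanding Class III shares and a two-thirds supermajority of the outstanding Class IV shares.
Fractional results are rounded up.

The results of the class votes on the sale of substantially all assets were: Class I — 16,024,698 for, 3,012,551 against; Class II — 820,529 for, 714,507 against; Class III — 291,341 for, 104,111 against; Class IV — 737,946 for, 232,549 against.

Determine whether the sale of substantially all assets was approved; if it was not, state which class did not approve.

Not approved — the Class III shares did not give the required vote.

Class I: 4/5 of 20022744 = 16018195.20, rounded up to 16018196; 16,018,196 required, 16,024,698 in favor — approved.
Class II: a majority of 1640101 is 820051; 820,051 required, 820,529 in favor — approved.
Class III: 2/3 of 437195 = 291463.33, rounded up to 291464; 291,464 required, 291,341 in favor — not approved.
Class IV: 2/3 of 1106594 = 737729.33, rounded up to 737730; 737,730 required, 737,946 in favor — approved.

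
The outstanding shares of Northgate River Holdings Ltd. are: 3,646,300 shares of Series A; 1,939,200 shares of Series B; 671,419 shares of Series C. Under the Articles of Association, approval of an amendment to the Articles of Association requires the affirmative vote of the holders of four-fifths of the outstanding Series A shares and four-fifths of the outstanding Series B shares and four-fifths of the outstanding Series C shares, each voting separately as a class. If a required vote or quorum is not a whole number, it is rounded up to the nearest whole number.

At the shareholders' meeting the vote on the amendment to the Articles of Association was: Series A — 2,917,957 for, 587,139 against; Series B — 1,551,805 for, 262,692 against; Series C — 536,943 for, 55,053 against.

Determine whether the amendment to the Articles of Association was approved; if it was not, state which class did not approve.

Not approved — the Series C shares did not give the required vote.

Series A: 4/5 of 3646300 = 2917040; 2,917,040 required, 2,917,957 in favor — approved.
Series B: 4/5 of 1939200 = 1551360; 1,551,360 required, 1,551,805 in favor — approved.
Series C: 4/5 of 671419 = 537135.20, rounded up to 537136; 537,136 required, 536,943 in favor — not approved.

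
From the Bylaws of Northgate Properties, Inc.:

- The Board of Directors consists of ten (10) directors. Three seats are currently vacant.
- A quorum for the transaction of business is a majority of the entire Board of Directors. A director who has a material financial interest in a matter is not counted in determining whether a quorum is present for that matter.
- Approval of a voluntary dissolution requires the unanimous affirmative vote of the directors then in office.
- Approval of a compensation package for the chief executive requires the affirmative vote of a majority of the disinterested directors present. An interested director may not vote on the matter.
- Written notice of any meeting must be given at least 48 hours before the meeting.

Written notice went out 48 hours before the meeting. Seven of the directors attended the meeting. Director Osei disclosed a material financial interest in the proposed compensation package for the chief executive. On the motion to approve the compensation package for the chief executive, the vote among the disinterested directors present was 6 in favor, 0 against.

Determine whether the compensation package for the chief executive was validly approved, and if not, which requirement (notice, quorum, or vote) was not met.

Notice: 48 hours given; 48 required (48 ≥ 48). Satisfied.
Quorum: 7 present, but the 1 interested director does not count, leaving 6. Quorum is 6. Satisfied.
Vote: the compensation package for the chief executive requires a majority of the disinterested directors present (7 − 1 = 6). A majority of 6 is 4, so 4 affirmative votes are needed; 6 voted in favor. Satisfied.

Valid — all requirements satisfied.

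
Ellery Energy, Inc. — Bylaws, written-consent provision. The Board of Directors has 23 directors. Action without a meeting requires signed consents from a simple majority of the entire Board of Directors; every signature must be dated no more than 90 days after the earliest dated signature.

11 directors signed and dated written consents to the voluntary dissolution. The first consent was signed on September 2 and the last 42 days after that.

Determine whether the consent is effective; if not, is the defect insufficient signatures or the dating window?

Not effective — insufficient signatures.

Signatures required: a simple majority of 23 — a majority of 23 is 12, so 12 needed; 11 signed. Insufficient.
Dating window: the latest signature is 42 days after the earliest; the limit is 90 days. Within the window.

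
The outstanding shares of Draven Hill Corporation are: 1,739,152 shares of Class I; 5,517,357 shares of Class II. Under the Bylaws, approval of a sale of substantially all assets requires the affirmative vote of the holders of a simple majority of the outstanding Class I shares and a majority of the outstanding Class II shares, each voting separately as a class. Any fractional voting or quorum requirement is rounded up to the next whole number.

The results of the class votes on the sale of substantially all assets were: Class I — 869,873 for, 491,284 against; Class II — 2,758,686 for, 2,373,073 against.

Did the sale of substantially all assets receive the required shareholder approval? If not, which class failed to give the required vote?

Approved — every class gave the required vote.

Class I: a majority of 1739152 is 869577; 869,577 required, 869,873 in favor — approved.
Class II: a majority of 5517357 is 2758679; 2,758,679 required, 2,758,686 in favor — approved.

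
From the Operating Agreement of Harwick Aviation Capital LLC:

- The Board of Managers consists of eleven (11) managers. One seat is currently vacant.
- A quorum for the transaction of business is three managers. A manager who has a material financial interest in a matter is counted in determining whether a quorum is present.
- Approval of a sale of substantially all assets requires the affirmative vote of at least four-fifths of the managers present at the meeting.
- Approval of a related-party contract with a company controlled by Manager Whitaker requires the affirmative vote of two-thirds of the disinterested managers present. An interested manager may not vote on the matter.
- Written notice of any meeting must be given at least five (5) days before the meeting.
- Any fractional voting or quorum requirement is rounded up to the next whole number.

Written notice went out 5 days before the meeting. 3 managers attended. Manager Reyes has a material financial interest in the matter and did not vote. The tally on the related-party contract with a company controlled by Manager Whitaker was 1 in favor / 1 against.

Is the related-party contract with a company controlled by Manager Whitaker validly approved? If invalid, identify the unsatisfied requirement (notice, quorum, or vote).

Invalid — vote requirement not satisfied.

Notice: 5 days given; 5 required (5 ≥ 5). Satisfied.
Quorum: 3 present (interested managers count toward quorum); quorum is 3. Satisfied.
Vote: the related-party contract with a company controlled by Manager Whitaker requires two-thirds of the disinterested managers present (3 − 1 = 2). 2/3 of 2 = 1.33, rounded up to 2, so 2 affirmative votes are needed; 1 voted in favor. Not satisfied.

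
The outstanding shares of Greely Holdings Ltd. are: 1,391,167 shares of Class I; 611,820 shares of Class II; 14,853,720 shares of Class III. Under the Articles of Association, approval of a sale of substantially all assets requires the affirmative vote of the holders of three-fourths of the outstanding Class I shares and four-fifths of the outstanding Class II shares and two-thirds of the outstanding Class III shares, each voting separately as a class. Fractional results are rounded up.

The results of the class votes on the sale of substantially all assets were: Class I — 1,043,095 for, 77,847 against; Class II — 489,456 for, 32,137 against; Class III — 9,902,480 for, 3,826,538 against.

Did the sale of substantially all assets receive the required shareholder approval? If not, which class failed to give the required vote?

Not approved — the Class I shares did not give the required vote.

Class I: 3/4 of 1391167 = 1043375.25, rounded up to 1043376; 1,043,376 required, 1,043,095 in favor — not approved.
Class II: 4/5 of 611820 = 489456; 489,456 required, 489,456 in favor — approved.
Class III: 2/3 of 14853720 = 9902480; 9,902,480 required, 9,902,480 in favor — approved.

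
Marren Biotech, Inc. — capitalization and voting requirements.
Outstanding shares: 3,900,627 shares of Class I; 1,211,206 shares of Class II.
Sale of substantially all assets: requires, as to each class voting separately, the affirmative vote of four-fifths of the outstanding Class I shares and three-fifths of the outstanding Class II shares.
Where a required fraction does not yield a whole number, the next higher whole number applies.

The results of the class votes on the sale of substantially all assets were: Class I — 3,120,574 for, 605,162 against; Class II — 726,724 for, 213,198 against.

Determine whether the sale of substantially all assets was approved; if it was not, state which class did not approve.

Approved — every class gave the required vote.

Class I: 4/5 of 3900627 = 3120501.60, rounded up to 3120502; 3,120,502 required, 3,120,574 in favor — approved.
Class II: 3/5 of 1211206 = 726723.60, rounded up to 726724; 726,724 required, 726,724 in favor — approved.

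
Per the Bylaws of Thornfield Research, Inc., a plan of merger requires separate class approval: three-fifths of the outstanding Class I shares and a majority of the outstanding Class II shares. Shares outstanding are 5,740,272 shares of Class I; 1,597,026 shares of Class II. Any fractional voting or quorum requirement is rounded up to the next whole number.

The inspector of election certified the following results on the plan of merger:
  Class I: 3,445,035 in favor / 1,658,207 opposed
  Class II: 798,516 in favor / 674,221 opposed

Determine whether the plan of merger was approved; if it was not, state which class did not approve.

Approved — every class gave the required vote.

Class I: 3/5 of 5740272 = 3444163.20, rounded up to 3444164; 3,444,164 required, 3,445,035 in favor — approved.
Class II: a majority of 1597026 is 798514; 798,514 required, 798,516 in favor — approved.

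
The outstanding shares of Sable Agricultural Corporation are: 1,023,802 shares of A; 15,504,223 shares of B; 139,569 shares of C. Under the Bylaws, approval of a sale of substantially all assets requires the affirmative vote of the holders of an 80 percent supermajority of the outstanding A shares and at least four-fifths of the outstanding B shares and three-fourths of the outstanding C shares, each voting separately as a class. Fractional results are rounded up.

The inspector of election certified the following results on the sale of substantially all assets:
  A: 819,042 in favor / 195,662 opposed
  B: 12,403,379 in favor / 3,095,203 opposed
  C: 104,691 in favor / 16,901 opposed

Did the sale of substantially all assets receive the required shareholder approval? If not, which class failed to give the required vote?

Approved — every class gave the required vote.

A: 4/5 of 1023802 = 819041.60, rounded up to 819042; 819,042 required, 819,042 in favor — approved.
B: 4/5 of 15504223 = 12403378.40, rounded up to 12403379; 12,403,379 required, 12,403,379 in favor — approved.
C: 3/4 of 139569 = 104676.75, rounded up to 104677; 104,677 required, 104,691 in favor — approved.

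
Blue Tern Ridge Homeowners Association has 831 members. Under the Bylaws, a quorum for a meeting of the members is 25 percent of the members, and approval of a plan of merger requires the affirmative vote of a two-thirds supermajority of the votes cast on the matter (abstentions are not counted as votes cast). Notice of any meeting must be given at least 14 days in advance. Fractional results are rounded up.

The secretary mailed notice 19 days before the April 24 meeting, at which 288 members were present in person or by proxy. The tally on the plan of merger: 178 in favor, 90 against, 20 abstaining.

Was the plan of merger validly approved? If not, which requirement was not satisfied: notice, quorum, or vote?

Invalid — vote requirement not satisfied.

Notice: 19 days given; 14 required. Satisfied.
Quorum: 25% of 831 = 207.75, rounded up to 208; 288 present. Satisfied.
Vote: requires two-thirds of the votes cast (288 − 20 abstaining = 268); 2/3 of 268 = 178.67, rounded up to 179, so 179 needed; 178 in favor. Not satisfied.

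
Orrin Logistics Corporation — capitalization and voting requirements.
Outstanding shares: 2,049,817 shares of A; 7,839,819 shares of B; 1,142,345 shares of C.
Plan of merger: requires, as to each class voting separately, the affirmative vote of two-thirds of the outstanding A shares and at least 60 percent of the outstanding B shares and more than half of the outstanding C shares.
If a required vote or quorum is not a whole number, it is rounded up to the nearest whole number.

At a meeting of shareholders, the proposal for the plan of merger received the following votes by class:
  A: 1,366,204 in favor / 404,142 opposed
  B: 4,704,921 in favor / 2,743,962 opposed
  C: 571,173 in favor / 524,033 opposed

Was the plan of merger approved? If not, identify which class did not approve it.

Not approved — the A shares did not give the required vote.

A: 2/3 of 2049817 = 1366544.67, rounded up to 1366545; 1,366,545 required, 1,366,204 in favor — not approved.
B: 3/5 of 7839819 = 4703891.40, rounded up to 4703892; 4,703,892 required, 4,704,921 in favor — approved.
C: a majority of 1142345 is 571173; 571,173 required, 571,173 in favor — approved.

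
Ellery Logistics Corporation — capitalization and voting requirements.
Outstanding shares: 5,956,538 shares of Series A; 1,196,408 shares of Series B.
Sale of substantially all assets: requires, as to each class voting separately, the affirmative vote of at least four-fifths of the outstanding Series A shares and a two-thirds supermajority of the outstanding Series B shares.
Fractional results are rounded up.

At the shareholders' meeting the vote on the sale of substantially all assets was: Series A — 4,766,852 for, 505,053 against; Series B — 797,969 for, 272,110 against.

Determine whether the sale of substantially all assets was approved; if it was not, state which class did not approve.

Series A: 4/5 of 5956538 = 4765230.40, rounded up to 4765231; 4,765,231 required, 4,766,852 in favor — approved.
Series B: 2/3 of 1196408 = 797605.33, rounded up to 797606; 797,606 required, 797,969 in favor — approved.

Approved — every class gave the required vote.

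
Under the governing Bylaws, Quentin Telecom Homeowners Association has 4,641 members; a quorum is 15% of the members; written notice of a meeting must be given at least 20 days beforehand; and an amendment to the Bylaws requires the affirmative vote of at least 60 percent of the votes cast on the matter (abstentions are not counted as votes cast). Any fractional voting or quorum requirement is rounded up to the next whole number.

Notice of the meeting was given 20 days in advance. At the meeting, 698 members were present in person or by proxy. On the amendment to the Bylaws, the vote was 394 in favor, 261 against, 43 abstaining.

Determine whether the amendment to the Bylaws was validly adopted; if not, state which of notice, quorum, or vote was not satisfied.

Notice: 20 days given; 20 required. Satisfied.
Quorum: 15% of 4,641 = 696.15, rounded up to 697; 698 present. Satisfied.
Vote: requires three-fifths of the votes cast (698 − 43 abstaining = 655); 3/5 of 655 = 393, so 393 needed; 394 in favor. Satisfied.

Valid — all requirements satisfied.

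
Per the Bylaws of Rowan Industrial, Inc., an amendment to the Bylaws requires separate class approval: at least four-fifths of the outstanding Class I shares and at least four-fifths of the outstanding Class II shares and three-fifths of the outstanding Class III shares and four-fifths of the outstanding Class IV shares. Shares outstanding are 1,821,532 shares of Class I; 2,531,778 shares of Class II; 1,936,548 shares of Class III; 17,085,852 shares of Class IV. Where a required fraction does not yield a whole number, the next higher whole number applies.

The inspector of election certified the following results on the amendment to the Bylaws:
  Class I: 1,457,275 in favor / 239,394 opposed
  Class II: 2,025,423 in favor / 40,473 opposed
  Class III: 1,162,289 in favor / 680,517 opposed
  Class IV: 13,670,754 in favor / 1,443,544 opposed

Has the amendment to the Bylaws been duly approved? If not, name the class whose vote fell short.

Approved — every class gave the required vote.

Class I: 4/5 of 1821532 = 1457225.60, rounded up to 1457226; 1,457,226 required, 1,457,275 in favor — approved.
Class II: 4/5 of 2531778 = 2025422.40, rounded up to 2025423; 2,025,423 required, 2,025,423 in favor — approved.
Class III: 3/5 of 1936548 = 1161928.80, rounded up to 1161929; 1,161,929 required, 1,162,289 in favor — approved.
Class IV: 4/5 of 17085852 = 13668681.60, rounded up to 13668682; 13,668,682 required, 13,670,754 in favor — approved.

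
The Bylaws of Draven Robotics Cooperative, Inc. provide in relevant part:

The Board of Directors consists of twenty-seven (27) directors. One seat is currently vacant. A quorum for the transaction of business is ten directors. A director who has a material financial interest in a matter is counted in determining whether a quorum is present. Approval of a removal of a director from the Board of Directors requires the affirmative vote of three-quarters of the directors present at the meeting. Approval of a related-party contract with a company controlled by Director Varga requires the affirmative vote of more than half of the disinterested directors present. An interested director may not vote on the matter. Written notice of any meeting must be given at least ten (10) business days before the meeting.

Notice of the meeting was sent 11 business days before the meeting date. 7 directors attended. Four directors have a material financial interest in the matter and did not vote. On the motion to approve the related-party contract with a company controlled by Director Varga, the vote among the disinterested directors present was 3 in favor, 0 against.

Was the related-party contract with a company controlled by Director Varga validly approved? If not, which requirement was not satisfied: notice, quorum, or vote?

Notice: 11 business days given; 10 required (11 ≥ 10). Satisfied.
Quorum: 7 present (interested directors count toward quorum); quorum is 10. Not satisfied.
Vote: the related-party contract with a company controlled by Director Varga requires a majority of the disinterested directors present (7 − 4 = 3). A majority of 3 is 2, so 2 affirmative votes are needed; 3 voted in favor. Satisfied. (Moot — without a quorum no business can be validly transacted.)

Invalid — quorum requirement not satisfied.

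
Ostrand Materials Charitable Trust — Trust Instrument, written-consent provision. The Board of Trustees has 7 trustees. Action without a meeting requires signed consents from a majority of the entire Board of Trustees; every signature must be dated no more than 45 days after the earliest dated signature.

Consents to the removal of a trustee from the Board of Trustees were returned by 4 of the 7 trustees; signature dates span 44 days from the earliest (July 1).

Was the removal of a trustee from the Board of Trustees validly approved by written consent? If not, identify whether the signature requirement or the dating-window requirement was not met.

Signatures required: a majority of 7 — a majority of 7 is 4, so 4 needed; 4 signed. Sufficient.
Dating window: the latest signature is 44 days after the earliest; the limit is 45 days. Within the window.

Effective — both the signature and dating-window requirements are satisfied.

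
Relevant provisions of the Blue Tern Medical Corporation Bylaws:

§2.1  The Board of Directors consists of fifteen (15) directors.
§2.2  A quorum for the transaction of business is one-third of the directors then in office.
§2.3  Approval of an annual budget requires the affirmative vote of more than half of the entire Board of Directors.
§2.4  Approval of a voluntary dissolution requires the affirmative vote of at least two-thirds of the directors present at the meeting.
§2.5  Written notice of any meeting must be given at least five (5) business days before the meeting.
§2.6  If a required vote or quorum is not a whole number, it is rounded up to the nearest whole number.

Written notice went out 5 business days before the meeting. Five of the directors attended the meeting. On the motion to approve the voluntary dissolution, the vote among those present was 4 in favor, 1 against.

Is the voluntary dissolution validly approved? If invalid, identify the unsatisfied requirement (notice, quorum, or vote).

Notice: 5 business days given; 5 required (5 ≥ 5). Satisfied.
Quorum: 5 present; quorum is 5. Satisfied.
Vote: the voluntary dissolution requires two-thirds of the directors present (5). 2/3 of 5 = 3.33, rounded up to 4, so 4 affirmative votes are needed; 4 voted in favor. Satisfied.

Valid — all requirements satisfied.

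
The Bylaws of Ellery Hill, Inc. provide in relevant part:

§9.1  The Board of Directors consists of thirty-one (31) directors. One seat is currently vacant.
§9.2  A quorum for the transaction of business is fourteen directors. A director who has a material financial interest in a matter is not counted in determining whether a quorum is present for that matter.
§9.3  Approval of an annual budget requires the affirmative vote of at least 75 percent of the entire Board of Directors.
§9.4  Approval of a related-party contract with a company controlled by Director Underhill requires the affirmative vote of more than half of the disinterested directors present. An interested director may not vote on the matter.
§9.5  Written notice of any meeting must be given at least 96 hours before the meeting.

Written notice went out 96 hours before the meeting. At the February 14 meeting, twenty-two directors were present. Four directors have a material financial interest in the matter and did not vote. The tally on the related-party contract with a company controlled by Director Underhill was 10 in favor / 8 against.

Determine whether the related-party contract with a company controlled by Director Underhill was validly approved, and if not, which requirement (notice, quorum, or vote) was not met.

Valid — all requirements satisfied.

Notice: 96 hours given; 96 required (96 ≥ 96). Satisfied.
Quorum: 22 present, but the 4 interested directors do not count, leaving 18. Quorum is 14. Satisfied.
Vote: the related-party contract with a company controlled by Director Underhill requires a majority of the disinterested directors present (22 − 4 = 18). A majority of 18 is 10, so 10 affirmative votes are needed; 10 voted in favor. Satisfied.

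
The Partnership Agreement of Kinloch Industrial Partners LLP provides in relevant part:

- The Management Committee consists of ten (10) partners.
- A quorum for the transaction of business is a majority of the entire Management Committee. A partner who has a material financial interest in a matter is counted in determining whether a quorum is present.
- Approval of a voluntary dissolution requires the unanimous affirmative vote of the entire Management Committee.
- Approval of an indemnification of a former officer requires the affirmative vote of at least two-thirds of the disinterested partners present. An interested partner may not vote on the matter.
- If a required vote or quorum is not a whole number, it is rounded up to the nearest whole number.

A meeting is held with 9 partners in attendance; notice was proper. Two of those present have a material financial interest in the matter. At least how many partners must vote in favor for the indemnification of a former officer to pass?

5

The indemnification of a former officer requires two-thirds of the disinterested partners present (9 − 2 = 7).
2/3 of 7 = 4.67, rounded up to 5.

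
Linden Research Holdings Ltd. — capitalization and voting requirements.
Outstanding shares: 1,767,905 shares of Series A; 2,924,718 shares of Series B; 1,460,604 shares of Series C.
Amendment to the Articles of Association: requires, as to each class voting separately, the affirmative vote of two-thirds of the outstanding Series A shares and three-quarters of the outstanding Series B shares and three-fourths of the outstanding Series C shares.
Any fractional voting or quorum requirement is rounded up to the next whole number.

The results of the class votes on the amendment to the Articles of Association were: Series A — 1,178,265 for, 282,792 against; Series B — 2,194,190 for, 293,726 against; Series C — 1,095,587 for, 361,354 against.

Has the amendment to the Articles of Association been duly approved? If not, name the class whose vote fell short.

Not approved — the Series A shares did not give the required vote.

Series A: 2/3 of 1767905 = 1178603.33, rounded up to 1178604; 1,178,604 required, 1,178,265 in favor — not approved.
Series B: 3/4 of 2924718 = 2193538.50, rounded up to 2193539; 2,193,539 required, 2,194,190 in favor — approved.
Series C: 3/4 of 1460604 = 1095453; 1,095,453 required, 1,095,587 in favor — approved.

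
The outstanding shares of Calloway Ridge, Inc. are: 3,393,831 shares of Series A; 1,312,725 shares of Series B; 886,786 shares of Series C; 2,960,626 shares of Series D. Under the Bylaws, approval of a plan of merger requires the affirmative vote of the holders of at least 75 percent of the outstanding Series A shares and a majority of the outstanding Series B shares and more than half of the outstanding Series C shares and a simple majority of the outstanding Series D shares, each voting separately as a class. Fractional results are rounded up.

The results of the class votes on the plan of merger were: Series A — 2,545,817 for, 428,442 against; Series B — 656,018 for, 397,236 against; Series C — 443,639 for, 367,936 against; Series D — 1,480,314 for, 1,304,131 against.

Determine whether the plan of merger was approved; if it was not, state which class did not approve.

Not approved — the Series B shares did not give the required vote.

Series A: 3/4 of 3393831 = 2545373.25, rounded up to 2545374; 2,545,374 required, 2,545,817 in favor — approved.
Series B: a majority of 1312725 is 656363; 656,363 required, 656,018 in favor — not approved.
Series C: a majority of 886786 is 443394; 443,394 required, 443,639 in favor — approved.
Series D: a majority of 2960626 is 1480314; 1,480,314 required, 1,480,314 in favor — approved.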